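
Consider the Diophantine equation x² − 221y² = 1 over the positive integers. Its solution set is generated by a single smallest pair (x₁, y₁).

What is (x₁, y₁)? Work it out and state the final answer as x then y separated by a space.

1665 112

[14; 1,6,2,6,1,28] for √221; ℓ=6 ⇒ convergent index 5
k=0  a_k=14  p_k/q_k = 14/1
k=1  a_k=1  p_k/q_k = 15/1
…
k=3  a_k=2  p_k/q_k = 223/15
k=4  a_k=6  p_k/q_k = 1442/97
k=5  a_k=1  p_k/q_k = 1665/112
fundamental: x₁=1665, y₁=112  (since 2772225 − 221·12544 = 1)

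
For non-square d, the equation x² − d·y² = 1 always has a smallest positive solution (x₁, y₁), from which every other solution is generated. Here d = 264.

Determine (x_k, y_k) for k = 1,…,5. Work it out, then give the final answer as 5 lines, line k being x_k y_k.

√264 → a₀=16, period (4,32); ℓ=2 even so k=1
i=0: a=16 ⇒ p=16, q=1
i=1: a=4 ⇒ p=65, q=4
fundamental: x₁=65, y₁=4  (since 4225 − 264·16 = 1)
n=2: (65,4)∘(65,4) = (65·65+264·4·4, 65·4+4·65) = (8449,520)
n=3: (8449,520)∘(65,4) = (65·8449+264·4·520, 65·520+4·8449) = (1098305,67596)
n=4: (1098305,67596)∘(65,4) = (65·1098305+264·4·67596, 65·67596+4·1098305) = (142771201,8786960)
n=5: (142771201,8786960)∘(65,4) = (65·142771201+264·4·8786960, 65·8786960+4·142771201) = (18559157825,1142237204)

65 4
8449 520
1098305 67596
142771201 8786960
18559157825 1142237204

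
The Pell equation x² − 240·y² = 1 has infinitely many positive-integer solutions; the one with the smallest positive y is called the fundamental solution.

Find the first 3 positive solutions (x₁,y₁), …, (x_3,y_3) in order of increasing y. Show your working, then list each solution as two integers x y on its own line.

31 2
1921 124
119071 7686

√240 → a₀=15, period (2,30); ℓ=2 even so k=1
a_0=15:  p_0=15·1+0=15,  q_0=15·0+1=1
a_1=2:  p_1=2·15+1=31,  q_1=2·1+0=2
(x₁, y₁) = (31, 2);  31² − 240·2² = 1 ✓
(x_2, y_2) = (31·31 + 240·2·2, 31·2 + 2·31) = (1921, 124)
(x_3, y_3) = (31·1921 + 240·2·124, 31·124 + 2·1921) = (119071, 7686)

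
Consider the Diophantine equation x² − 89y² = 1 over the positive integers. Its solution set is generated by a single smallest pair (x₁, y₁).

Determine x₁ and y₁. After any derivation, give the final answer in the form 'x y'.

500001 53000

√89 → a₀=9, period (2,3,3,2,18); ℓ=5 odd so k=9
step 0: (9, 1)  from 9·(1,0) + (0,1)
…
step 2: (66, 7)  from 3·(19,2) + (9,1)
…
step 4: (500, 53)  from 2·(217,23) + (66,7)
step 5: (9217, 977)  from 18·(500,53) + (217,23)
step 6: (18934, 2007)  from 2·(9217,977) + (500,53)
step 7: (66019, 6998)  from 3·(18934,2007) + (9217,977)
step 8: (216991, 23001)  from 3·(66019,6998) + (18934,2007)
step 9: (500001, 53000)  from 2·(216991,23001) + (66019,6998)
→ (500001, 53000).  Check: 500001²=250001000001, 89·53000²=250001000000, difference 1.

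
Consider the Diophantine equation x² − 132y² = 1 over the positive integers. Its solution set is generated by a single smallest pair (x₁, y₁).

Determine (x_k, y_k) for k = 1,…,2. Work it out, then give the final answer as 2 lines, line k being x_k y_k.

√132 → a₀=11, period (2,22); ℓ=2 even so k=1
i=0: a=11 ⇒ p=11, q=1
i=1: a=2 ⇒ p=23, q=2
(x₁, y₁) = (23, 2);  23² − 132·2² = 1 ✓
k=2:  x_2 = 23·23+132·2·2 = 1057,  y_2 = 23·2+2·23 = 92

23 2
1057 92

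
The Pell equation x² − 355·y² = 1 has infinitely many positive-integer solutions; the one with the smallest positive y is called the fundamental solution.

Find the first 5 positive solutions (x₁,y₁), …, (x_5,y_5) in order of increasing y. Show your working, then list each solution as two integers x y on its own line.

954809 50676
1823320452961 96771801768
3481845556741524089 184797174548553948
6648994948371812427335041 352892010866963721270096
12697040435316401858305944800249 673888936007564730309809629380

√355 = [18; 1,5,3,3,1,6,1,3,3,5,1,36, …], period ℓ=12 (even) → k=11
i=0: a=18 ⇒ p=18, q=1
…
i=4: a=3 ⇒ p=1187, q=63
…
i=7: a=1 ⇒ p=12002, q=637
…
i=10: a=5 ⇒ p=803418, q=42641
i=11: a=1 ⇒ p=954809, q=50676
→ (954809, 50676).  Check: 954809²=911660226481, 355·50676²=911660226480, difference 1.
k=2:  x_2 = 954809·954809+355·50676·50676 = 1823320452961,  y_2 = 954809·50676+50676·954809 = 96771801768
k=3:  x_3 = 954809·1823320452961+355·50676·96771801768 = 3481845556741524089,  y_3 = 954809·96771801768+50676·1823320452961 = 184797174548553948
k=4:  x_4 = 954809·3481845556741524089+355·50676·184797174548553948 = 6648994948371812427335041,  y_4 = 954809·184797174548553948+50676·3481845556741524089 = 352892010866963721270096
k=5:  x_5 = 954809·6648994948371812427335041+355·50676·352892010866963721270096 = 12697040435316401858305944800249,  y_5 = 954809·352892010866963721270096+50676·6648994948371812427335041 = 673888936007564730309809629380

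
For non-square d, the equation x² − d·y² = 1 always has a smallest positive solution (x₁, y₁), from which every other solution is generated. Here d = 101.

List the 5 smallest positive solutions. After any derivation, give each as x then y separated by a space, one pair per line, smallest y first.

d=101: √d = [10; 20] (ℓ=1, odd), read p_1/q_1
i=0: a=10 ⇒ p=10, q=1
i=1: a=20 ⇒ p=201, q=20
→ (201, 20).  Check: 201²=40401, 101·20²=40400, difference 1.
n=2: (201,20)∘(201,20) = (201·201+101·20·20, 201·20+20·201) = (80801,8040)
n=3: (80801,8040)∘(201,20) = (201·80801+101·20·8040, 201·8040+20·80801) = (32481801,3232060)
n=4: (32481801,3232060)∘(201,20) = (201·32481801+101·20·3232060, 201·3232060+20·32481801) = (13057603201,1299280080)
n=5: (13057603201,1299280080)∘(201,20) = (201·13057603201+101·20·1299280080, 201·1299280080+20·13057603201) = (5249124005001,522307360100)

201 20
80801 8040
32481801 3232060
13057603201 1299280080
5249124005001 522307360100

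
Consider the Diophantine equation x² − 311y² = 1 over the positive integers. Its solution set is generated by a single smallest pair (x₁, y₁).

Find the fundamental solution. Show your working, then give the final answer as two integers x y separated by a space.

[17; 1,1,1,2,1,…,1,1,34] for √311; ℓ=16 ⇒ convergent index 15
i=0: a=17 ⇒ p=17, q=1
i=1: a=1 ⇒ p=18, q=1
…
i=6: a=6 ⇒ p=1305, q=74
…
i=12: a=2 ⇒ p=4565134, q=258865
…
i=14: a=1 ⇒ p=10724507, q=608131
i=15: a=1 ⇒ p=16883880, q=957397
(x₁, y₁) = (16883880, 957397);  16883880² − 311·957397² = 1 ✓

16883880 957397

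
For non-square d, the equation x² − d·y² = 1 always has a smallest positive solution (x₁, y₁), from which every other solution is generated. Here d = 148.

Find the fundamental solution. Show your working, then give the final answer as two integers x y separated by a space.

73 6

√148 → a₀=12, period (6,24); ℓ=2 even so k=1
a_0=12:  p_0=12·1+0=12,  q_0=12·0+1=1
a_1=6:  p_1=6·12+1=73,  q_1=6·1+0=6
fundamental: x₁=73, y₁=6  (since 5329 − 148·36 = 1)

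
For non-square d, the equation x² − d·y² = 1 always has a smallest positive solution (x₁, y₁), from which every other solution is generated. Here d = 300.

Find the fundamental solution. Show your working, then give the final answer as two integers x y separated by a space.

1351 78

√300 = [17; 3,8,3,34, …], period ℓ=4 (even) → k=3
step 0: (17, 1)  from 17·(1,0) + (0,1)
step 1: (52, 3)  from 3·(17,1) + (1,0)
step 2: (433, 25)  from 8·(52,3) + (17,1)
step 3: (1351, 78)  from 3·(433,25) + (52,3)
fundamental: x₁=1351, y₁=78  (since 1825201 − 300·6084 = 1)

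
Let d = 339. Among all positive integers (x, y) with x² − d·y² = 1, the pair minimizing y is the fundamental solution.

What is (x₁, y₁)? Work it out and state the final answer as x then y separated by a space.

d=339: √d = [18; 2,2,2,1,17,1,2,2,2,36] (ℓ=10, even), read p_9/q_9
step 0: (18, 1)  from 18·(1,0) + (0,1)
step 1: (37, 2)  from 2·(18,1) + (1,0)
…
step 5: (5542, 301)  from 17·(313,17) + (221,12)
…
step 8: (40359, 2192)  from 2·(17252,937) + (5855,318)
step 9: (97970, 5321)  from 2·(40359,2192) + (17252,937)
fundamental: x₁=97970, y₁=5321  (since 9598120900 − 339·28313041 = 1)

97970 5321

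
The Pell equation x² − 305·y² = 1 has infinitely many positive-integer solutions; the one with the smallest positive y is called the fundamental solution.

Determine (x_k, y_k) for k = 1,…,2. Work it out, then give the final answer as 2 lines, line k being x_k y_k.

489 28
478241 27384

√305 = [17; 2,6,2,34, …], period ℓ=4 (even) → k=3
a_0=17:  p_0=17·1+0=17,  q_0=17·0+1=1
a_1=2:  p_1=2·17+1=35,  q_1=2·1+0=2
a_2=6:  p_2=6·35+17=227,  q_2=6·2+1=13
a_3=2:  p_3=2·227+35=489,  q_3=2·13+2=28
fundamental: x₁=489, y₁=28  (since 239121 − 305·784 = 1)
n=2: (489,28)∘(489,28) = (489·489+305·28·28, 489·28+28·489) = (478241,27384)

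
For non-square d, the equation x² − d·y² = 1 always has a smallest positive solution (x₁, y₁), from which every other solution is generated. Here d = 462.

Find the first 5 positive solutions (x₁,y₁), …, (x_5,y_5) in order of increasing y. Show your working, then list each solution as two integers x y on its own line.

√462 = [21; 2,42, …], period ℓ=2 (even) → k=1
a_0=21:  p_0=21·1+0=21,  q_0=21·0+1=1
a_1=2:  p_1=2·21+1=43,  q_1=2·1+0=2
(x₁, y₁) = (43, 2);  43² − 462·2² = 1 ✓
(x_2, y_2) = (43·43 + 462·2·2, 43·2 + 2·43) = (3697, 172)
(x_3, y_3) = (43·3697 + 462·2·172, 43·172 + 2·3697) = (317899, 14790)
(x_4, y_4) = (43·317899 + 462·2·14790, 43·14790 + 2·317899) = (27335617, 1271768)
(x_5, y_5) = (43·27335617 + 462·2·1271768, 43·1271768 + 2·27335617) = (2350545163, 109357258)

43 2
3697 172
317899 14790
27335617 1271768
2350545163 109357258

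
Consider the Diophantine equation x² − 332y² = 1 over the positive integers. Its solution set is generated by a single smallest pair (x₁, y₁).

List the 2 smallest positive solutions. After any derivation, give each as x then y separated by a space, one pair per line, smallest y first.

13447 738
361643617 19847772

√332 = [18; 4,1,1,8,1,1,4,36, …], period ℓ=8 (even) → k=7
a_0=18:  p_0=18·1+0=18,  q_0=18·0+1=1
a_1=4:  p_1=4·18+1=73,  q_1=4·1+0=4
a_2=1:  p_2=1·73+18=91,  q_2=1·4+1=5
a_3=1:  p_3=1·91+73=164,  q_3=1·5+4=9
a_4=8:  p_4=8·164+91=1403,  q_4=8·9+5=77
a_5=1:  p_5=1·1403+164=1567,  q_5=1·77+9=86
a_6=1:  p_6=1·1567+1403=2970,  q_6=1·86+77=163
a_7=4:  p_7=4·2970+1567=13447,  q_7=4·163+86=738
→ (13447, 738).  Check: 13447²=180821809, 332·738²=180821808, difference 1.
n=2: (13447,738)∘(13447,738) = (13447·13447+332·738·738, 13447·738+738·13447) = (361643617,19847772)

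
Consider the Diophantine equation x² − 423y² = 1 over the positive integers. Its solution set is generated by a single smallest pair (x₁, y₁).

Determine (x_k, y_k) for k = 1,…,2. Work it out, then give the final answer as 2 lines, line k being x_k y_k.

4607 224
42448897 2063936

[20; 1,1,3,4,3,1,1,40] for √423; ℓ=8 ⇒ convergent index 7
i=0: a=20 ⇒ p=20, q=1
i=1: a=1 ⇒ p=21, q=1
…
i=3: a=3 ⇒ p=144, q=7
…
i=6: a=1 ⇒ p=2612, q=127
i=7: a=1 ⇒ p=4607, q=224
fundamental: x₁=4607, y₁=224  (since 21224449 − 423·50176 = 1)
n=2: (4607,224)∘(4607,224) = (4607·4607+423·224·224, 4607·224+224·4607) = (42448897,2063936)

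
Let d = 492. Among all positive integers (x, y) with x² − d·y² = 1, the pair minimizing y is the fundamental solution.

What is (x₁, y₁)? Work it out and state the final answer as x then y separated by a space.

29767 1342

d=492: √d = [22; 5,1,1,10,1,1,5,44] (ℓ=8, even), read p_7/q_7
k=0  a_k=22  p_k/q_k = 22/1
…
k=3  a_k=1  p_k/q_k = 244/11
…
k=6  a_k=1  p_k/q_k = 5390/243
k=7  a_k=5  p_k/q_k = 29767/1342
→ (29767, 1342).  Check: 29767²=886074289, 492·1342²=886074288, difference 1.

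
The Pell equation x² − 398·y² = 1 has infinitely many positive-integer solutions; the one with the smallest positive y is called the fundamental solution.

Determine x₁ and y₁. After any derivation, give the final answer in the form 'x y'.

d=398: √d = [19; 1,18,1,38] (ℓ=4, even), read p_3/q_3
k=0  a_k=19  p_k/q_k = 19/1
…
k=2  a_k=18  p_k/q_k = 379/19
k=3  a_k=1  p_k/q_k = 399/20
(x₁, y₁) = (399, 20);  399² − 398·20² = 1 ✓

399 20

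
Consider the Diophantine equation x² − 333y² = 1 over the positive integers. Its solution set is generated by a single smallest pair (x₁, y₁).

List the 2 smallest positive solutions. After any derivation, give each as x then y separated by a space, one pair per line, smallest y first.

73 4
10657 584

√333 → a₀=18, period (4,36); ℓ=2 even so k=1
k=0  a_k=18  p_k/q_k = 18/1
k=1  a_k=4  p_k/q_k = 73/4
→ (73, 4).  Check: 73²=5329, 333·4²=5328, difference 1.
n=2: (73,4)∘(73,4) = (73·73+333·4·4, 73·4+4·73) = (10657,584)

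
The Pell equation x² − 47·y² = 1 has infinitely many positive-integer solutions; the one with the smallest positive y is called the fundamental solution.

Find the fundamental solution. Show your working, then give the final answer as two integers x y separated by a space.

48 7

√47 = [6; 1,5,1,12, …], period ℓ=4 (even) → k=3
step 0: (6, 1)  from 6·(1,0) + (0,1)
step 1: (7, 1)  from 1·(6,1) + (1,0)
step 2: (41, 6)  from 5·(7,1) + (6,1)
step 3: (48, 7)  from 1·(41,6) + (7,1)
→ (48, 7).  Check: 48²=2304, 47·7²=2303, difference 1.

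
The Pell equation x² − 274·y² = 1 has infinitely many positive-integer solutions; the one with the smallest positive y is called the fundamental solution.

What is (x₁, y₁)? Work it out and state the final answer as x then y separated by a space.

[16; 1,1,4,4,1,1,32] for √274; ℓ=7 ⇒ convergent index 13
step 0: (16, 1)  from 16·(1,0) + (0,1)
step 1: (17, 1)  from 1·(16,1) + (1,0)
step 2: (33, 2)  from 1·(17,1) + (16,1)
step 3: (149, 9)  from 4·(33,2) + (17,1)
…
step 5: (778, 47)  from 1·(629,38) + (149,9)
step 6: (1407, 85)  from 1·(778,47) + (629,38)
step 7: (45802, 2767)  from 32·(1407,85) + (778,47)
step 8: (47209, 2852)  from 1·(45802,2767) + (1407,85)
step 9: (93011, 5619)  from 1·(47209,2852) + (45802,2767)
…
step 11: (1770023, 106931)  from 4·(419253,25328) + (93011,5619)
step 12: (2189276, 132259)  from 1·(1770023,106931) + (419253,25328)
step 13: (3959299, 239190)  from 1·(2189276,132259) + (1770023,106931)
fundamental: x₁=3959299, y₁=239190  (since 15676048571401 − 274·57211856100 = 1)

3959299 239190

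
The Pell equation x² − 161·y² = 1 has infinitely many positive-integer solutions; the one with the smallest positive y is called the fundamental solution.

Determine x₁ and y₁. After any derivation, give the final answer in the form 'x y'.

√161 = [12; 1,2,4,1,2,1,4,2,1,24, …], period ℓ=10 (even) → k=9
step 0: (12, 1)  from 12·(1,0) + (0,1)
…
step 2: (38, 3)  from 2·(13,1) + (12,1)
…
step 7: (3667, 289)  from 4·(774,61) + (571,45)
step 8: (8108, 639)  from 2·(3667,289) + (774,61)
step 9: (11775, 928)  from 1·(8108,639) + (3667,289)
fundamental: x₁=11775, y₁=928  (since 138650625 − 161·861184 = 1)

11775 928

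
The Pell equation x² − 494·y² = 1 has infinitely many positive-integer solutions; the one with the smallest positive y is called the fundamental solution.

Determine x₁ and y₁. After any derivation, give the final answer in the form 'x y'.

73035 3286

√494 → a₀=22, period (4,2,2,1,2,1,2,2,4,44); ℓ=10 even so k=9
i=0: a=22 ⇒ p=22, q=1
i=1: a=4 ⇒ p=89, q=4
i=2: a=2 ⇒ p=200, q=9
i=3: a=2 ⇒ p=489, q=22
i=4: a=1 ⇒ p=689, q=31
…
i=6: a=1 ⇒ p=2556, q=115
i=7: a=2 ⇒ p=6979, q=314
i=8: a=2 ⇒ p=16514, q=743
i=9: a=4 ⇒ p=73035, q=3286
→ (73035, 3286).  Check: 73035²=5334111225, 494·3286²=5334111224, difference 1.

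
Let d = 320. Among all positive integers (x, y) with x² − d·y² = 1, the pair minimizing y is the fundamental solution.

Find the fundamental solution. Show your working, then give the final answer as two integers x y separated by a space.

161 9

√320 = [17; 1,7,1,34, …], period ℓ=4 (even) → k=3
a_0=17:  p_0=17·1+0=17,  q_0=17·0+1=1
…
a_2=7:  p_2=7·18+17=143,  q_2=7·1+1=8
a_3=1:  p_3=1·143+18=161,  q_3=1·8+1=9
fundamental: x₁=161, y₁=9  (since 25921 − 320·81 = 1)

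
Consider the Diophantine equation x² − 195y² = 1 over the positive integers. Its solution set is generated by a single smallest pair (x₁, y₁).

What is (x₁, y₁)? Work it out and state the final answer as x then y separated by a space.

[13; 1,26] for √195; ℓ=2 ⇒ convergent index 1
step 0: (13, 1)  from 13·(1,0) + (0,1)
step 1: (14, 1)  from 1·(13,1) + (1,0)
→ (14, 1).  Check: 14²=196, 195·1²=195, difference 1.

14 1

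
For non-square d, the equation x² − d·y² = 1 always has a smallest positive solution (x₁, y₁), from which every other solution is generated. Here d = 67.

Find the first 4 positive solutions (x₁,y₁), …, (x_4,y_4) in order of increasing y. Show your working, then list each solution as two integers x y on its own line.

√67 → a₀=8, period (5,2,1,1,7,1,1,2,5,16); ℓ=10 even so k=9
a_0=8:  p_0=8·1+0=8,  q_0=8·0+1=1
…
a_3=1:  p_3=1·90+41=131,  q_3=1·11+5=16
a_4=1:  p_4=1·131+90=221,  q_4=1·16+11=27
…
a_7=1:  p_7=1·1899+1678=3577,  q_7=1·232+205=437
a_8=2:  p_8=2·3577+1899=9053,  q_8=2·437+232=1106
a_9=5:  p_9=5·9053+3577=48842,  q_9=5·1106+437=5967
(x₁, y₁) = (48842, 5967);  48842² − 67·5967² = 1 ✓
(48842+5967√67)^2 = 4771081927 + 582880428√67
(48842+5967√67)^3 = 466058366908226 + 56938091722785√67
(48842+5967√67)^4 = 45526445508292066657 + 5561940551265649512√67

48842 5967
4771081927 582880428
466058366908226 56938091722785
45526445508292066657 5561940551265649512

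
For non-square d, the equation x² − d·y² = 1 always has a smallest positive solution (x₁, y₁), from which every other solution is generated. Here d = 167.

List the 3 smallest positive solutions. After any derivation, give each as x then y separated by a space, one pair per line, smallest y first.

168 13
56447 4368
18966024 1467635

d=167: √d = [12; 1,11,1,24] (ℓ=4, even), read p_3/q_3
i=0: a=12 ⇒ p=12, q=1
…
i=2: a=11 ⇒ p=155, q=12
i=3: a=1 ⇒ p=168, q=13
fundamental: x₁=168, y₁=13  (since 28224 − 167·169 = 1)
n=2: (168,13)∘(168,13) = (168·168+167·13·13, 168·13+13·168) = (56447,4368)
n=3: (56447,4368)∘(168,13) = (168·56447+167·13·4368, 168·4368+13·56447) = (18966024,1467635)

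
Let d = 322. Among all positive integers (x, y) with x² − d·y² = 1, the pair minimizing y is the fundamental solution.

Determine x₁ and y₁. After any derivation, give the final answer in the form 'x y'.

d=322: √d = [17; 1,16,1,34] (ℓ=4, even), read p_3/q_3
k=0  a_k=17  p_k/q_k = 17/1
…
k=2  a_k=16  p_k/q_k = 305/17
k=3  a_k=1  p_k/q_k = 323/18
fundamental: x₁=323, y₁=18  (since 104329 − 322·324 = 1)

323 18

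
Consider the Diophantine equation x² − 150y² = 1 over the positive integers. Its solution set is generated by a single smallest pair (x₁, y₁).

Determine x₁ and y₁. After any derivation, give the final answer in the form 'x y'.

d=150: √d = [12; 4,24] (ℓ=2, even), read p_1/q_1
step 0: (12, 1)  from 12·(1,0) + (0,1)
step 1: (49, 4)  from 4·(12,1) + (1,0)
→ (49, 4).  Check: 49²=2401, 150·4²=2400, difference 1.

49 4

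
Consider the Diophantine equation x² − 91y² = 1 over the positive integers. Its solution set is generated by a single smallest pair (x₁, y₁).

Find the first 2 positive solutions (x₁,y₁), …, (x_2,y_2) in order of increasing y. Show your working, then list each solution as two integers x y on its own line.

√91 = [9; 1,1,5,1,5,1,1,18, …], period ℓ=8 (even) → k=7
step 0: (9, 1)  from 9·(1,0) + (0,1)
…
step 2: (19, 2)  from 1·(10,1) + (9,1)
…
step 4: (124, 13)  from 1·(105,11) + (19,2)
step 5: (725, 76)  from 5·(124,13) + (105,11)
step 6: (849, 89)  from 1·(725,76) + (124,13)
step 7: (1574, 165)  from 1·(849,89) + (725,76)
→ (1574, 165).  Check: 1574²=2477476, 91·165²=2477475, difference 1.
(1574+165√91)^2 = 4954951 + 519420√91

1574 165
4954951 519420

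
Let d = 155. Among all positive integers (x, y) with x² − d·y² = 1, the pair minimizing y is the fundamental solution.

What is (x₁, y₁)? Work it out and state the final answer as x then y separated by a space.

249 20

[12; 2,4,2,24] for √155; ℓ=4 ⇒ convergent index 3
step 0: (12, 1)  from 12·(1,0) + (0,1)
step 1: (25, 2)  from 2·(12,1) + (1,0)
step 2: (112, 9)  from 4·(25,2) + (12,1)
step 3: (249, 20)  from 2·(112,9) + (25,2)
fundamental: x₁=249, y₁=20  (since 62001 − 155·400 = 1)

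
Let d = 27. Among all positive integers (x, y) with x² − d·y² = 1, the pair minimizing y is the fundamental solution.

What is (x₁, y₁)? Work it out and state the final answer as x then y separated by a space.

[5; 5,10] for √27; ℓ=2 ⇒ convergent index 1
step 0: (5, 1)  from 5·(1,0) + (0,1)
step 1: (26, 5)  from 5·(5,1) + (1,0)
(x₁, y₁) = (26, 5);  26² − 27·5² = 1 ✓

26 5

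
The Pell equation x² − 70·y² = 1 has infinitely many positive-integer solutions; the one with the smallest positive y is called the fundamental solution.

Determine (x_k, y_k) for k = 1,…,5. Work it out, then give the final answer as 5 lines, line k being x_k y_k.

251 30
126001 15060
63252251 7560090
31752504001 3795150120
15939693756251 1905157800150

√70 = [8; 2,1,2,1,2,16, …], period ℓ=6 (even) → k=5
a_0=8:  p_0=8·1+0=8,  q_0=8·0+1=1
…
a_2=1:  p_2=1·17+8=25,  q_2=1·2+1=3
…
a_4=1:  p_4=1·67+25=92,  q_4=1·8+3=11
a_5=2:  p_5=2·92+67=251,  q_5=2·11+8=30
→ (251, 30).  Check: 251²=63001, 70·30²=63000, difference 1.
n=2: (251,30)∘(251,30) = (251·251+70·30·30, 251·30+30·251) = (126001,15060)
n=3: (126001,15060)∘(251,30) = (251·126001+70·30·15060, 251·15060+30·126001) = (63252251,7560090)
n=4: (63252251,7560090)∘(251,30) = (251·63252251+70·30·7560090, 251·7560090+30·63252251) = (31752504001,3795150120)
n=5: (31752504001,3795150120)∘(251,30) = (251·31752504001+70·30·3795150120, 251·3795150120+30·31752504001) = (15939693756251,1905157800150)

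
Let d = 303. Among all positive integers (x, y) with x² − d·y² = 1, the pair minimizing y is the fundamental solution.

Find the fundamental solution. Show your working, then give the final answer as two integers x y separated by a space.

2524 145

√303 = [17; 2,2,5,2,2,34, …], period ℓ=6 (even) → k=5
a_0=17:  p_0=17·1+0=17,  q_0=17·0+1=1
a_1=2:  p_1=2·17+1=35,  q_1=2·1+0=2
a_2=2:  p_2=2·35+17=87,  q_2=2·2+1=5
a_3=5:  p_3=5·87+35=470,  q_3=5·5+2=27
a_4=2:  p_4=2·470+87=1027,  q_4=2·27+5=59
a_5=2:  p_5=2·1027+470=2524,  q_5=2·59+27=145
→ (2524, 145).  Check: 2524²=6370576, 303·145²=6370575, difference 1.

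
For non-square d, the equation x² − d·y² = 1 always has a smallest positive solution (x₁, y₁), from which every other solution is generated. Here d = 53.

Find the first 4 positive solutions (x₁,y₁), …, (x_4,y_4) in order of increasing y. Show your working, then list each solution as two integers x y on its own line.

√53 → a₀=7, period (3,1,1,3,14); ℓ=5 odd so k=9
a_0=7:  p_0=7·1+0=7,  q_0=7·0+1=1
a_1=3:  p_1=3·7+1=22,  q_1=3·1+0=3
a_2=1:  p_2=1·22+7=29,  q_2=1·3+1=4
…
a_4=3:  p_4=3·51+29=182,  q_4=3·7+4=25
a_5=14:  p_5=14·182+51=2599,  q_5=14·25+7=357
…
a_7=1:  p_7=1·7979+2599=10578,  q_7=1·1096+357=1453
a_8=1:  p_8=1·10578+7979=18557,  q_8=1·1453+1096=2549
a_9=3:  p_9=3·18557+10578=66249,  q_9=3·2549+1453=9100
(x₁, y₁) = (66249, 9100);  66249² − 53·9100² = 1 ✓
(x_2, y_2) = (66249·66249 + 53·9100·9100, 66249·9100 + 9100·66249) = (8777860001, 1205731800)
(x_3, y_3) = (66249·8777860001 + 53·9100·1205731800, 66249·1205731800 + 9100·8777860001) = (1163048894346249, 159757052027300)
(x_4, y_4) = (66249·1163048894346249 + 53·9100·159757052027300, 66249·159757052027300 + 9100·1163048894346249) = (154101652394311440001, 21167489878307463600)

66249 9100
8777860001 1205731800
1163048894346249 159757052027300
154101652394311440001 21167489878307463600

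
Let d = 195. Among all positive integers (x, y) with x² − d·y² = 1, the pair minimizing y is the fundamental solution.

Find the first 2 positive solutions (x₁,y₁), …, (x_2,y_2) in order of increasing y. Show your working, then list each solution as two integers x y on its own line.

d=195: √d = [13; 1,26] (ℓ=2, even), read p_1/q_1
a_0=13:  p_0=13·1+0=13,  q_0=13·0+1=1
a_1=1:  p_1=1·13+1=14,  q_1=1·1+0=1
→ (14, 1).  Check: 14²=196, 195·1²=195, difference 1.
n=2: (14,1)∘(14,1) = (14·14+195·1·1, 14·1+1·14) = (391,28)

14 1
391 28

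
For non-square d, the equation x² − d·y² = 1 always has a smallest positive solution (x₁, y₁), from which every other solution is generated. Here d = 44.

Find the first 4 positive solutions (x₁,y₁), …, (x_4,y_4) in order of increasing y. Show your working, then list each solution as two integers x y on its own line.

√44 = [6; 1,1,1,2,1,1,1,12, …], period ℓ=8 (even) → k=7
i=0: a=6 ⇒ p=6, q=1
…
i=2: a=1 ⇒ p=13, q=2
i=3: a=1 ⇒ p=20, q=3
i=4: a=2 ⇒ p=53, q=8
…
i=6: a=1 ⇒ p=126, q=19
i=7: a=1 ⇒ p=199, q=30
(x₁, y₁) = (199, 30);  199² − 44·30² = 1 ✓
(199+30√44)^2 = 79201 + 11940√44
(199+30√44)^3 = 31521799 + 4752090√44
(199+30√44)^4 = 12545596801 + 1891319880√44

199 30
79201 11940
31521799 4752090
12545596801 1891319880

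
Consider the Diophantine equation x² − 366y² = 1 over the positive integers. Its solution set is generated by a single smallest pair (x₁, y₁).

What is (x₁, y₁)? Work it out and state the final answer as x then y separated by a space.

√366 → a₀=19, period (7,1,1,1,2,12,2,1,1,1,7,38); ℓ=12 even so k=11
a_0=19:  p_0=19·1+0=19,  q_0=19·0+1=1
a_1=7:  p_1=7·19+1=134,  q_1=7·1+0=7
a_2=1:  p_2=1·134+19=153,  q_2=1·7+1=8
…
a_4=1:  p_4=1·287+153=440,  q_4=1·15+8=23
a_5=2:  p_5=2·440+287=1167,  q_5=2·23+15=61
a_6=12:  p_6=12·1167+440=14444,  q_6=12·61+23=755
…
a_8=1:  p_8=1·30055+14444=44499,  q_8=1·1571+755=2326
…
a_10=1:  p_10=1·74554+44499=119053,  q_10=1·3897+2326=6223
a_11=7:  p_11=7·119053+74554=907925,  q_11=7·6223+3897=47458
(x₁, y₁) = (907925, 47458);  907925² − 366·47458² = 1 ✓

907925 47458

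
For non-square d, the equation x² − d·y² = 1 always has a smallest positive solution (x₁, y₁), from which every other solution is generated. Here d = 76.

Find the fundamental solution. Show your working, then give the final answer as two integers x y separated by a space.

57799 6630

[8; 1,2,1,1,5,4,5,1,1,2,1,16] for √76; ℓ=12 ⇒ convergent index 11
a_0=8:  p_0=8·1+0=8,  q_0=8·0+1=1
a_1=1:  p_1=1·8+1=9,  q_1=1·1+0=1
…
a_3=1:  p_3=1·26+9=35,  q_3=1·3+1=4
…
a_6=4:  p_6=4·340+61=1421,  q_6=4·39+7=163
a_7=5:  p_7=5·1421+340=7445,  q_7=5·163+39=854
a_8=1:  p_8=1·7445+1421=8866,  q_8=1·854+163=1017
…
a_10=2:  p_10=2·16311+8866=41488,  q_10=2·1871+1017=4759
a_11=1:  p_11=1·41488+16311=57799,  q_11=1·4759+1871=6630
fundamental: x₁=57799, y₁=6630  (since 3340724401 − 76·43956900 = 1)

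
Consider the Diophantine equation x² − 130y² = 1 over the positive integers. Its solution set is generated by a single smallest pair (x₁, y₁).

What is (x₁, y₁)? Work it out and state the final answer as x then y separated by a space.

6499 570

d=130: √d = [11; 2,2,22] (ℓ=3, odd), read p_5/q_5
i=0: a=11 ⇒ p=11, q=1
i=1: a=2 ⇒ p=23, q=2
i=2: a=2 ⇒ p=57, q=5
i=3: a=22 ⇒ p=1277, q=112
i=4: a=2 ⇒ p=2611, q=229
i=5: a=2 ⇒ p=6499, q=570
(x₁, y₁) = (6499, 570);  6499² − 130·570² = 1 ✓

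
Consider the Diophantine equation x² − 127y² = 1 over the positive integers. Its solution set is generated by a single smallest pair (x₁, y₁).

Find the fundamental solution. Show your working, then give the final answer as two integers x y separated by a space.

4730624 419775

√127 = [11; 3,1,2,2,7,11,7,2,2,1,3,22, …], period ℓ=12 (even) → k=11
k=0  a_k=11  p_k/q_k = 11/1
…
k=6  a_k=11  p_k/q_k = 24218/2149
k=7  a_k=7  p_k/q_k = 171701/15236
…
k=9  a_k=2  p_k/q_k = 906941/80478
k=10  a_k=1  p_k/q_k = 1274561/113099
k=11  a_k=3  p_k/q_k = 4730624/419775
(x₁, y₁) = (4730624, 419775);  4730624² − 127·419775² = 1 ✓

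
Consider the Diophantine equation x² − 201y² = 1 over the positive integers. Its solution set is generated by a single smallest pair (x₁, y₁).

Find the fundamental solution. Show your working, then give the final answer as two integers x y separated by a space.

d=201: √d = [14; 5,1,1,1,2,…,1,5,28] (ℓ=14, even), read p_13/q_13
a_0=14:  p_0=14·1+0=14,  q_0=14·0+1=1
a_1=5:  p_1=5·14+1=71,  q_1=5·1+0=5
a_2=1:  p_2=1·71+14=85,  q_2=1·5+1=6
a_3=1:  p_3=1·85+71=156,  q_3=1·6+5=11
a_4=1:  p_4=1·156+85=241,  q_4=1·11+6=17
a_5=2:  p_5=2·241+156=638,  q_5=2·17+11=45
a_6=1:  p_6=1·638+241=879,  q_6=1·45+17=62
a_7=8:  p_7=8·879+638=7670,  q_7=8·62+45=541
a_8=1:  p_8=1·7670+879=8549,  q_8=1·541+62=603
a_9=2:  p_9=2·8549+7670=24768,  q_9=2·603+541=1747
a_10=1:  p_10=1·24768+8549=33317,  q_10=1·1747+603=2350
a_11=1:  p_11=1·33317+24768=58085,  q_11=1·2350+1747=4097
a_12=1:  p_12=1·58085+33317=91402,  q_12=1·4097+2350=6447
a_13=5:  p_13=5·91402+58085=515095,  q_13=5·6447+4097=36332
(x₁, y₁) = (515095, 36332);  515095² − 201·36332² = 1 ✓

515095 36332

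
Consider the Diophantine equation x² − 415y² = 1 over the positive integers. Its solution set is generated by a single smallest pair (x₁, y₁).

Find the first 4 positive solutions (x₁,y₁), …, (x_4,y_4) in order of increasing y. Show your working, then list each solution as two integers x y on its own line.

√415 = [20; 2,1,2,4,6,…,1,2,40, …], period ℓ=16 (even) → k=15
step 0: (20, 1)  from 20·(1,0) + (0,1)
step 1: (41, 2)  from 2·(20,1) + (1,0)
…
step 3: (163, 8)  from 2·(61,3) + (41,2)
…
step 5: (4441, 218)  from 6·(713,35) + (163,8)
…
step 7: (9595, 471)  from 1·(5154,253) + (4441,218)
step 8: (33939, 1666)  from 3·(9595,471) + (5154,253)
step 9: (43534, 2137)  from 1·(33939,1666) + (9595,471)
…
step 14: (6841255, 335824)  from 1·(4730294,232201) + (2110961,103623)
step 15: (18412804, 903849)  from 2·(6841255,335824) + (4730294,232201)
(x₁, y₁) = (18412804, 903849);  18412804² − 415·903849² = 1 ✓
(x_2, y_2) = (18412804·18412804 + 415·903849·903849, 18412804·903849 + 903849·18412804) = (678062702284831, 33284788965192)
(x_3, y_3) = (18412804·678062702284831 + 415·903849·33284788965192, 18412804·33284788965192 + 903849·678062702284831) = (24970071273761872339444, 1225732590794885332887)
(x_4, y_4) = (18412804·24970071273761872339444 + 415·903849·1225732590794885332887, 18412804·1225732590794885332887 + 903849·24970071273761872339444) = (919538056459614718055705397121, 45138347901436822389057205104)

18412804 903849
678062702284831 33284788965192
24970071273761872339444 1225732590794885332887
919538056459614718055705397121 45138347901436822389057205104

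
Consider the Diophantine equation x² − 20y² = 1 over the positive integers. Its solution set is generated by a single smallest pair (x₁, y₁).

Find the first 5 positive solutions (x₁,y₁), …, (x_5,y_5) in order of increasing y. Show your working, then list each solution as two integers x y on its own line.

9 2
161 36
2889 646
51841 11592
930249 208010

[4; 2,8] for √20; ℓ=2 ⇒ convergent index 1
k=0  a_k=4  p_k/q_k = 4/1
k=1  a_k=2  p_k/q_k = 9/2
→ (9, 2).  Check: 9²=81, 20·2²=80, difference 1.
(9+2√20)^2 = 161 + 36√20
(9+2√20)^3 = 2889 + 646√20
(9+2√20)^4 = 51841 + 11592√20
(9+2√20)^5 = 930249 + 208010√20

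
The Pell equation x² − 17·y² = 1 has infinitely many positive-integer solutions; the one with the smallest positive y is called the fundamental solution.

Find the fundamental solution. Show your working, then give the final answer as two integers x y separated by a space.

33 8

√17 = [4; 8, …], period ℓ=1 (odd) → k=1
k=0  a_k=4  p_k/q_k = 4/1
k=1  a_k=8  p_k/q_k = 33/8
→ (33, 8).  Check: 33²=1089, 17·8²=1088, difference 1.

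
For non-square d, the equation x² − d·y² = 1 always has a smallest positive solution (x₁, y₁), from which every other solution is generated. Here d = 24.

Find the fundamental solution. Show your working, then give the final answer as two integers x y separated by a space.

5 1

[4; 1,8] for √24; ℓ=2 ⇒ convergent index 1
a_0=4:  p_0=4·1+0=4,  q_0=4·0+1=1
a_1=1:  p_1=1·4+1=5,  q_1=1·1+0=1
fundamental: x₁=5, y₁=1  (since 25 − 24·1 = 1)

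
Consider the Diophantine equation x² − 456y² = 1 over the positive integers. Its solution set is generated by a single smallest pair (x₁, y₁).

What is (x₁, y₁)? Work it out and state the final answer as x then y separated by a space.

[21; 2,1,4,1,2,42] for √456; ℓ=6 ⇒ convergent index 5
step 0: (21, 1)  from 21·(1,0) + (0,1)
step 1: (43, 2)  from 2·(21,1) + (1,0)
step 2: (64, 3)  from 1·(43,2) + (21,1)
step 3: (299, 14)  from 4·(64,3) + (43,2)
step 4: (363, 17)  from 1·(299,14) + (64,3)
step 5: (1025, 48)  from 2·(363,17) + (299,14)
fundamental: x₁=1025, y₁=48  (since 1050625 − 456·2304 = 1)

1025 48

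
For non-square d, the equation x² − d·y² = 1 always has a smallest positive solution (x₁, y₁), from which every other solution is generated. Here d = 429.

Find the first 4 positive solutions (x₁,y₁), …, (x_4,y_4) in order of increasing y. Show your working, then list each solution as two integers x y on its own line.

1524095 73584
4645731138049 224298012960
14161071197688057215 683702960124468816
43165635614076113391052801 2084056526021580302230080

√429 = [20; 1,2,2,9,1,12,1,9,2,2,1,40, …], period ℓ=12 (even) → k=11
step 0: (20, 1)  from 20·(1,0) + (0,1)
…
step 4: (1367, 66)  from 9·(145,7) + (62,3)
…
step 6: (19511, 942)  from 12·(1512,73) + (1367,66)
…
step 10: (1085636, 52415)  from 2·(438459,21169) + (208718,10077)
step 11: (1524095, 73584)  from 1·(1085636,52415) + (438459,21169)
(x₁, y₁) = (1524095, 73584);  1524095² − 429·73584² = 1 ✓
(x_2, y_2) = (1524095·1524095 + 429·73584·73584, 1524095·73584 + 73584·1524095) = (4645731138049, 224298012960)
(x_3, y_3) = (1524095·4645731138049 + 429·73584·224298012960, 1524095·224298012960 + 73584·4645731138049) = (14161071197688057215, 683702960124468816)
(x_4, y_4) = (1524095·14161071197688057215 + 429·73584·683702960124468816, 1524095·683702960124468816 + 73584·14161071197688057215) = (43165635614076113391052801, 2084056526021580302230080)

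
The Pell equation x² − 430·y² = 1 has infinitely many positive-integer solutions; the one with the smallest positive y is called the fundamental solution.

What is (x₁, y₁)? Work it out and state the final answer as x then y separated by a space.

2862251 138030

√430 → a₀=20, period (1,2,1,3,1,…,2,1,40); ℓ=14 even so k=13
k=0  a_k=20  p_k/q_k = 20/1
…
k=2  a_k=2  p_k/q_k = 62/3
…
k=10  a_k=3  p_k/q_k = 599138/28893
…
k=12  a_k=2  p_k/q_k = 2107880/101651
k=13  a_k=1  p_k/q_k = 2862251/138030
→ (2862251, 138030).  Check: 2862251²=8192480787001, 430·138030²=8192480787000, difference 1.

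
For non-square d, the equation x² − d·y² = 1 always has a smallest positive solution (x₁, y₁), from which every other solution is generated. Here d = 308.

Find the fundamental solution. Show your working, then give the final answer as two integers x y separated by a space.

351 20

√308 = [17; 1,1,4,1,1,34, …], period ℓ=6 (even) → k=5
a_0=17:  p_0=17·1+0=17,  q_0=17·0+1=1
a_1=1:  p_1=1·17+1=18,  q_1=1·1+0=1
…
a_4=1:  p_4=1·158+35=193,  q_4=1·9+2=11
a_5=1:  p_5=1·193+158=351,  q_5=1·11+9=20
→ (351, 20).  Check: 351²=123201, 308·20²=123200, difference 1.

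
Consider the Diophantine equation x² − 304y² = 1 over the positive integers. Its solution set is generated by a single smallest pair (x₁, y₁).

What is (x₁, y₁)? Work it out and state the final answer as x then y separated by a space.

57799 3315

d=304: √d = [17; 2,3,2,1,1,1,1,1,2,3,2,34] (ℓ=12, even), read p_11/q_11
k=0  a_k=17  p_k/q_k = 17/1
…
k=8  a_k=1  p_k/q_k = 2842/163
k=9  a_k=2  p_k/q_k = 7445/427
k=10  a_k=3  p_k/q_k = 25177/1444
k=11  a_k=2  p_k/q_k = 57799/3315
(x₁, y₁) = (57799, 3315);  57799² − 304·3315² = 1 ✓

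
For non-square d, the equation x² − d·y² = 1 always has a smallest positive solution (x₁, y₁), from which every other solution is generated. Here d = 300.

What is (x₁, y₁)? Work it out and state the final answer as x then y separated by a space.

1351 78

[17; 3,8,3,34] for √300; ℓ=4 ⇒ convergent index 3
step 0: (17, 1)  from 17·(1,0) + (0,1)
step 1: (52, 3)  from 3·(17,1) + (1,0)
step 2: (433, 25)  from 8·(52,3) + (17,1)
step 3: (1351, 78)  from 3·(433,25) + (52,3)
→ (1351, 78).  Check: 1351²=1825201, 300·78²=1825200, difference 1.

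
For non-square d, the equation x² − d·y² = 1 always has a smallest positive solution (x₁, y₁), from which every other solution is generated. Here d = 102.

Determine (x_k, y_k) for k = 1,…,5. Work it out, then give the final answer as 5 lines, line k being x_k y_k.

101 10
20401 2020
4120901 408030
832401601 82420040
168141002501 16648440050

[10; 10,20] for √102; ℓ=2 ⇒ convergent index 1
i=0: a=10 ⇒ p=10, q=1
i=1: a=10 ⇒ p=101, q=10
→ (101, 10).  Check: 101²=10201, 102·10²=10200, difference 1.
k=2:  x_2 = 101·101+102·10·10 = 20401,  y_2 = 101·10+10·101 = 2020
k=3:  x_3 = 101·20401+102·10·2020 = 4120901,  y_3 = 101·2020+10·20401 = 408030
k=4:  x_4 = 101·4120901+102·10·408030 = 832401601,  y_4 = 101·408030+10·4120901 = 82420040
k=5:  x_5 = 101·832401601+102·10·82420040 = 168141002501,  y_5 = 101·82420040+10·832401601 = 16648440050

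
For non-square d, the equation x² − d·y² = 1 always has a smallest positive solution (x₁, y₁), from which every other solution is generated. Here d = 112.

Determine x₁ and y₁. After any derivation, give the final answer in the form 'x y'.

√112 → a₀=10, period (1,1,2,1,1,20); ℓ=6 even so k=5
i=0: a=10 ⇒ p=10, q=1
…
i=3: a=2 ⇒ p=53, q=5
i=4: a=1 ⇒ p=74, q=7
i=5: a=1 ⇒ p=127, q=12
→ (127, 12).  Check: 127²=16129, 112·12²=16128, difference 1.

127 12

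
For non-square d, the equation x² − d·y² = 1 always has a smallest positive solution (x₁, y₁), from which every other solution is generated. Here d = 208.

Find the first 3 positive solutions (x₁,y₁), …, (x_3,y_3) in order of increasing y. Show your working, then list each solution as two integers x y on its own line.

649 45
842401 58410
1093435849 75816135

√208 → a₀=14, period (2,2,1,2,2,28); ℓ=6 even so k=5
step 0: (14, 1)  from 14·(1,0) + (0,1)
step 1: (29, 2)  from 2·(14,1) + (1,0)
step 2: (72, 5)  from 2·(29,2) + (14,1)
…
step 4: (274, 19)  from 2·(101,7) + (72,5)
step 5: (649, 45)  from 2·(274,19) + (101,7)
→ (649, 45).  Check: 649²=421201, 208·45²=421200, difference 1.
(x_2, y_2) = (649·649 + 208·45·45, 649·45 + 45·649) = (842401, 58410)
(x_3, y_3) = (649·842401 + 208·45·58410, 649·58410 + 45·842401) = (1093435849, 75816135)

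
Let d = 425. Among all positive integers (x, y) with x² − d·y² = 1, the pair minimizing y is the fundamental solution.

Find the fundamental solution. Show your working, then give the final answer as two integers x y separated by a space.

143649 6968

√425 → a₀=20, period (1,1,1,1,1,1,40); ℓ=7 odd so k=13
step 0: (20, 1)  from 20·(1,0) + (0,1)
…
step 3: (62, 3)  from 1·(41,2) + (21,1)
step 4: (103, 5)  from 1·(62,3) + (41,2)
step 5: (165, 8)  from 1·(103,5) + (62,3)
step 6: (268, 13)  from 1·(165,8) + (103,5)
step 7: (10885, 528)  from 40·(268,13) + (165,8)
step 8: (11153, 541)  from 1·(10885,528) + (268,13)
step 9: (22038, 1069)  from 1·(11153,541) + (10885,528)
step 10: (33191, 1610)  from 1·(22038,1069) + (11153,541)
step 11: (55229, 2679)  from 1·(33191,1610) + (22038,1069)
step 12: (88420, 4289)  from 1·(55229,2679) + (33191,1610)
step 13: (143649, 6968)  from 1·(88420,4289) + (55229,2679)
(x₁, y₁) = (143649, 6968);  143649² − 425·6968² = 1 ✓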